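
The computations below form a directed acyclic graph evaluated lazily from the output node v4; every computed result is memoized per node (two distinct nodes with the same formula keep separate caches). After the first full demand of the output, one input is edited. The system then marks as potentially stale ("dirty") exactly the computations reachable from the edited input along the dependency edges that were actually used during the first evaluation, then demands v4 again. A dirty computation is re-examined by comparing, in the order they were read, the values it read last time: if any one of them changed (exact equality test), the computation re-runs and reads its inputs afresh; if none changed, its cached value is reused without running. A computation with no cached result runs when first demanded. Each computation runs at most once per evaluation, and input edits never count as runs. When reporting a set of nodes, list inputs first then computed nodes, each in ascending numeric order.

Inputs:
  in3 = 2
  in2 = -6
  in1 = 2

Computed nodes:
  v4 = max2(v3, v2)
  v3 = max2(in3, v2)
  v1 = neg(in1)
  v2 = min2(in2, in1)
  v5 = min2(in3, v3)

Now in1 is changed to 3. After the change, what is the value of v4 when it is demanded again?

Demanding v4 again yields 2.
Note the absorption at v2: it re-runs yet its value is the same, leaving the output's value untouched.

First demand of the output computes:
  v2 = min2(-6, 2) = -6
  v3 = max2(2, -6) = 2
  v4 = max2(2, -6) = 2

After the edit, cleaning proceeds:
  v2: a read changed (in1 2->3) — executes, giving -6 — identical to its old value.
  v3: dirty, but its reads are unchanged (in3 unchanged, v2 unchanged); cached 2 stands.
  v4: dirty, but its reads are unchanged (v3 unchanged, v2 unchanged); cached 2 stands.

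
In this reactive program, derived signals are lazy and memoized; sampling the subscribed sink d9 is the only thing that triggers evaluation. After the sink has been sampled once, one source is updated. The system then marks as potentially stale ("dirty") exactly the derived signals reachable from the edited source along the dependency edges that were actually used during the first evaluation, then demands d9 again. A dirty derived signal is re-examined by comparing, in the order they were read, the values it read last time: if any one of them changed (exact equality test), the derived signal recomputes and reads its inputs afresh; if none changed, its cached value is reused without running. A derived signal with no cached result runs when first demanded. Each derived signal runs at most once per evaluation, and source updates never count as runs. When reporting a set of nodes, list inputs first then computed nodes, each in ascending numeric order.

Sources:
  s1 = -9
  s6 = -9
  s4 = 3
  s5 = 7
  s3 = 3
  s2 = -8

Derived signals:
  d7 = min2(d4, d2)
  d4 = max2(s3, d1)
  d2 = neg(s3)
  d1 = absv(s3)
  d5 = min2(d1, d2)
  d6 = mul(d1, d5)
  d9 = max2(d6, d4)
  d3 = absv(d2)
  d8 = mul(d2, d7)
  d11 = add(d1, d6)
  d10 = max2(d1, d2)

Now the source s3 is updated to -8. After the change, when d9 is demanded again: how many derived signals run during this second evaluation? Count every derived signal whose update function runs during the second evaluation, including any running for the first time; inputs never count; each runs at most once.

First demand of the output computes:
  d1 = absv(3) = 3
  d2 = neg(3) = -3
  d4 = max2(3, 3) = 3
  d5 = min2(3, -3) = -3
  d6 = mul(3, -3) = -9
  d9 = max2(-9, 3) = 3

After the edit, cleaning proceeds:
  d1: a read changed (s3 3->-8) — executes, giving 8.
  d2: a read changed (s3 3->-8) — executes, giving 8.
  d4: a read changed (s3 3->-8; d1 3->8) — executes, giving 8.
  d5: a read changed (d1 3->8; d2 -3->8) — executes, giving 8.
  d6: a read changed (d1 3->8; d5 -3->8) — executes, giving 64.
  d9: a read changed (d6 -9->64; d4 3->8) — executes, giving 64.

6 derived signals run: d1, d2, d4, d5, d6, d9.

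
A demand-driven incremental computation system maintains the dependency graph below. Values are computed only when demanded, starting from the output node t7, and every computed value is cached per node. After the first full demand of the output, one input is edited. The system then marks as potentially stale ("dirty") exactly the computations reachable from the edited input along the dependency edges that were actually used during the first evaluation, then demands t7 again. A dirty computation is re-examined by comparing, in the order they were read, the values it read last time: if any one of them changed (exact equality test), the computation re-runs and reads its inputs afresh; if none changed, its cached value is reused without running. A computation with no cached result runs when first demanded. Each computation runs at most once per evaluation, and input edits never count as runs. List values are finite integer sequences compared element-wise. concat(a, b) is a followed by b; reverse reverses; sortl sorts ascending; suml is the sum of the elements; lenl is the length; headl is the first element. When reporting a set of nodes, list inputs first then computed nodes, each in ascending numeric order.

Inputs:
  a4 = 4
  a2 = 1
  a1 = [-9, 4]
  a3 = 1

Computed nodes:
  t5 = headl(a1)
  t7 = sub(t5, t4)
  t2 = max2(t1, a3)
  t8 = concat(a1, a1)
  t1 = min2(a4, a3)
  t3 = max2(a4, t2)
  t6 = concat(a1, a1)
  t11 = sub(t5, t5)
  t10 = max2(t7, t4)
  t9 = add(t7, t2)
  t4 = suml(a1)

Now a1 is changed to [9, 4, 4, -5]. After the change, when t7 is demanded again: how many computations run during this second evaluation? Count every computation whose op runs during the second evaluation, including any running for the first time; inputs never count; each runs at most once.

Computations that run: t4, t5, t7 — 3 in total.

First evaluation (everything demanded from the output):
  t4 = suml([-9, 4]) = -5
  t5 = headl([-9, 4]) = -9
  t7 = sub(-9, -5) = -4

Propagation after the edit:
  t4: runs — a1 [-9, 4]->[9, 4, 4, -5]; result 12.
  t5: runs — a1 [-9, 4]->[9, 4, 4, -5]; result 9.
  t7: runs — t5 -9->9; t4 -5->12; result -3.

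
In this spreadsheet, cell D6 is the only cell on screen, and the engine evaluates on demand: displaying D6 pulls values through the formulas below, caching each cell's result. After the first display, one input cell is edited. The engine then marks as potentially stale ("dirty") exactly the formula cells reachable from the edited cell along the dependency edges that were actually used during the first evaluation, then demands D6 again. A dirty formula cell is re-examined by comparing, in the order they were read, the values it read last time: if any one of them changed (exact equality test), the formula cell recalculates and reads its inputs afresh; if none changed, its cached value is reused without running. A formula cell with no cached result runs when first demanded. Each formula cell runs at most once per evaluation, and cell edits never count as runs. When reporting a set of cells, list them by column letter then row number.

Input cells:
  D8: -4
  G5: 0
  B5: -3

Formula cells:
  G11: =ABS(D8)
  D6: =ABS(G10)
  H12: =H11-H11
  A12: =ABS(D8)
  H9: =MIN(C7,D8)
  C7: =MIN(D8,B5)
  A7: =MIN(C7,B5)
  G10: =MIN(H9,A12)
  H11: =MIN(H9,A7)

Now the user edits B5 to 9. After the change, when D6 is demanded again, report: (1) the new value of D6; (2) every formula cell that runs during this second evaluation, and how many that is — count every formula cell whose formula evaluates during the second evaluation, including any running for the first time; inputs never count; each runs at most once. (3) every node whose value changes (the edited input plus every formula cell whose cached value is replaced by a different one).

Initial pass — values computed on the first demand:
  A12 = ABS(-4) = 4
  C7 = MIN(-4, -3) = -4
  H9 = MIN(-4, -4) = -4
  G10 = MIN(-4, 4) = -4
  D6 = ABS(-4) = 4

Second demand — change propagation:
  C7: re-runs because B5 -3->9; new result -4 (unchanged).
  H9: re-examined; everything it read last time is the same (C7 unchanged, D8 unchanged) — cache -4 kept, no run.
  G10: re-examined; everything it read last time is the same (H9 unchanged, A12 unchanged) — cache -4 kept, no run.
  D6: re-examined; everything it read last time is the same (G10 unchanged) — cache 4 kept, no run.

The important point: C7 recomputes to an identical value, and the output ends up unchanged.

D6 now evaluates to 4.
Run set: C7 (1 run).
Changed values: B5.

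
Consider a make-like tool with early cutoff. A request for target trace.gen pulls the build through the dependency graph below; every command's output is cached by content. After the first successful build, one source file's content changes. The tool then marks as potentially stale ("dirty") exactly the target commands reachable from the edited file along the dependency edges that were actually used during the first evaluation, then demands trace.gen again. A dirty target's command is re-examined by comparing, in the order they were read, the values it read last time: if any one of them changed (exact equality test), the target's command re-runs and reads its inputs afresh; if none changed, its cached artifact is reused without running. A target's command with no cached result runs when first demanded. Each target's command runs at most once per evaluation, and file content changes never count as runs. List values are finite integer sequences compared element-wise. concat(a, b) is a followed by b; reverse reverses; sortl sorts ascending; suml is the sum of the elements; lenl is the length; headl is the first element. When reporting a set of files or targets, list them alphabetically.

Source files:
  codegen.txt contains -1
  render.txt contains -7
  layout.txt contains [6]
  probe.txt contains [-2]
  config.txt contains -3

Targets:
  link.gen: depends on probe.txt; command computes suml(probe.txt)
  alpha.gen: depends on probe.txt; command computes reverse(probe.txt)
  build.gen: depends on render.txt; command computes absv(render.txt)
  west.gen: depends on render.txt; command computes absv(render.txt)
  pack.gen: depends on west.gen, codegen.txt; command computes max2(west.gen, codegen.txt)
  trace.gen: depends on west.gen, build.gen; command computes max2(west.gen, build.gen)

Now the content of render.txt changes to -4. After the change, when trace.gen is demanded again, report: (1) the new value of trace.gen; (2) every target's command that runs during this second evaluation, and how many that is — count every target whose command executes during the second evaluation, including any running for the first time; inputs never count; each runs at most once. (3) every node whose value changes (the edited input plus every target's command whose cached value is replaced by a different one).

First demand of the output computes:
  build.gen = absv(-7) = 7
  west.gen = absv(-7) = 7
  trace.gen = max2(7, 7) = 7

After the edit, cleaning proceeds:
  build.gen: a read changed (render.txt -7->-4) — executes, giving 4.
  west.gen: a read changed (render.txt -7->-4) — executes, giving 4.
  trace.gen: a read changed (west.gen 7->4; build.gen 7->4) — executes, giving 4.

Demanding trace.gen again yields 4.
3 target commands run: build.gen, trace.gen, west.gen.
The nodes whose values change: build.gen, render.txt, trace.gen, west.gen.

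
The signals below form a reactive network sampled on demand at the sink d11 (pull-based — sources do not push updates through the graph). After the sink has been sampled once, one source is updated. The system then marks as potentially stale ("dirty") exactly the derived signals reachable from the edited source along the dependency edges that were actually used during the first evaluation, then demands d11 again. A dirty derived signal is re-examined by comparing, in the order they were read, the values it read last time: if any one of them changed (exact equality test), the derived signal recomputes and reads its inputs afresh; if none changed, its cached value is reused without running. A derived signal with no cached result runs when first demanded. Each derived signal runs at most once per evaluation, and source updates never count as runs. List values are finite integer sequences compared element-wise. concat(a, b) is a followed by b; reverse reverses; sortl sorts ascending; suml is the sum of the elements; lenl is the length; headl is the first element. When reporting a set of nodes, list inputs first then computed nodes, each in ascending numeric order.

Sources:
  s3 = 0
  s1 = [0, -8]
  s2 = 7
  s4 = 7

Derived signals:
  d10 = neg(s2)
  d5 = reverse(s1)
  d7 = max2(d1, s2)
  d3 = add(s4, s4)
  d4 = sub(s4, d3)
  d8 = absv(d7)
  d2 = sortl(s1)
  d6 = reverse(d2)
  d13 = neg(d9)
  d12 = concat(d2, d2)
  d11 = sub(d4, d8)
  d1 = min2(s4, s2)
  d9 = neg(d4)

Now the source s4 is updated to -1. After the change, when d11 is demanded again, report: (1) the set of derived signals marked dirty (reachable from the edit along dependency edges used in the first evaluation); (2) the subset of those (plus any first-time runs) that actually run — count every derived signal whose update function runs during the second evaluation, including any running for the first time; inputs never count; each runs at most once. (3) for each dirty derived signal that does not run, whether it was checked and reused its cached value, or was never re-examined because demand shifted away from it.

Dirty set: d1, d3, d4, d7, d8, d11.
Run set: d1, d3, d4, d7, d11 (5 run).
Re-examined without running (cache reused): d8.
The important point: at d8 every value read last time is unchanged, so the dirty flag clears without a run.

Initial pass — values computed on the first demand:
  d1 = min2(7, 7) = 7
  d3 = add(7, 7) = 14
  d4 = sub(7, 14) = -7
  d7 = max2(7, 7) = 7
  d8 = absv(7) = 7
  d11 = sub(-7, 7) = -14

Second demand — change propagation:
  d1: re-runs because s4 7->-1; new result -1.
  d3: re-runs because s4 7->-1; s4 7->-1; new result -2.
  d4: re-runs because s4 7->-1; d3 14->-2; new result 1.
  d7: re-runs because d1 7->-1; new result 7 (unchanged).
  d8: re-examined; everything it read last time is the same (d7 unchanged) — cache 7 kept, no run.
  d11: re-runs because d4 -7->1; new result -6.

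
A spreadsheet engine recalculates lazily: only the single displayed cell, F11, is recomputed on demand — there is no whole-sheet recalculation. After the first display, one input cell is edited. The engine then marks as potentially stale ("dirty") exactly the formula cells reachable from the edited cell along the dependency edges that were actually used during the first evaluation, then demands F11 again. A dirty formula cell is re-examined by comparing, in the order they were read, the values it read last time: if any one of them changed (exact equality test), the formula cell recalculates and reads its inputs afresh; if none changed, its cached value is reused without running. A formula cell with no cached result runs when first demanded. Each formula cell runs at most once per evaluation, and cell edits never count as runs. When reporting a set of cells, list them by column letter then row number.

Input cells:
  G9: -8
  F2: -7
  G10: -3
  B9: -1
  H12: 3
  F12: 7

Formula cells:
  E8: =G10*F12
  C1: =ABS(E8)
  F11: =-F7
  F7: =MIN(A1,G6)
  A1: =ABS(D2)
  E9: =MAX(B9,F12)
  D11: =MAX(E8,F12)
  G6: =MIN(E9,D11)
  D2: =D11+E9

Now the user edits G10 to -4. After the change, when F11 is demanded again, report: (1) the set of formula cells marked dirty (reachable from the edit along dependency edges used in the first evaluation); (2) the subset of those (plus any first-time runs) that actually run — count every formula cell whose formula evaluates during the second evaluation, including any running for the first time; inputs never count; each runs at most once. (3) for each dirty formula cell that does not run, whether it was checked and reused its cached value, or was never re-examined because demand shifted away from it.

Marked dirty: A1, D2, D11, E8, F7, F11, G6.
Formula cells that run: D11, E8 — 2 in total.
Checked but reused from cache: A1, D2, F7, F11, G6.
Key observation: the change is absorbed at D11 — it re-runs but produces the same value, and the output's value is unchanged.

First evaluation (everything demanded from the output):
  E8 = -3 * 7 = -21
  D11 = MAX(-21, 7) = 7
  E9 = MAX(-1, 7) = 7
  D2 = 7 + 7 = 14
  A1 = ABS(14) = 14
  G6 = MIN(7, 7) = 7
  F7 = MIN(14, 7) = 7
  F11 = -(7) = -7

Propagation after the edit:
  E8: runs — G10 -3->-4; result -28.
  D11: runs — E8 -21->-28; result 7 (same value as before).
  D2: checked — values it read are unchanged (D11 unchanged, E9 unchanged); reused cached 14 without running.
  A1: checked — values it read are unchanged (D2 unchanged); reused cached 14 without running.
  G6: checked — values it read are unchanged (E9 unchanged, D11 unchanged); reused cached 7 without running.
  F7: checked — values it read are unchanged (A1 unchanged, G6 unchanged); reused cached 7 without running.
  F11: checked — values it read are unchanged (F7 unchanged); reused cached -7 without running.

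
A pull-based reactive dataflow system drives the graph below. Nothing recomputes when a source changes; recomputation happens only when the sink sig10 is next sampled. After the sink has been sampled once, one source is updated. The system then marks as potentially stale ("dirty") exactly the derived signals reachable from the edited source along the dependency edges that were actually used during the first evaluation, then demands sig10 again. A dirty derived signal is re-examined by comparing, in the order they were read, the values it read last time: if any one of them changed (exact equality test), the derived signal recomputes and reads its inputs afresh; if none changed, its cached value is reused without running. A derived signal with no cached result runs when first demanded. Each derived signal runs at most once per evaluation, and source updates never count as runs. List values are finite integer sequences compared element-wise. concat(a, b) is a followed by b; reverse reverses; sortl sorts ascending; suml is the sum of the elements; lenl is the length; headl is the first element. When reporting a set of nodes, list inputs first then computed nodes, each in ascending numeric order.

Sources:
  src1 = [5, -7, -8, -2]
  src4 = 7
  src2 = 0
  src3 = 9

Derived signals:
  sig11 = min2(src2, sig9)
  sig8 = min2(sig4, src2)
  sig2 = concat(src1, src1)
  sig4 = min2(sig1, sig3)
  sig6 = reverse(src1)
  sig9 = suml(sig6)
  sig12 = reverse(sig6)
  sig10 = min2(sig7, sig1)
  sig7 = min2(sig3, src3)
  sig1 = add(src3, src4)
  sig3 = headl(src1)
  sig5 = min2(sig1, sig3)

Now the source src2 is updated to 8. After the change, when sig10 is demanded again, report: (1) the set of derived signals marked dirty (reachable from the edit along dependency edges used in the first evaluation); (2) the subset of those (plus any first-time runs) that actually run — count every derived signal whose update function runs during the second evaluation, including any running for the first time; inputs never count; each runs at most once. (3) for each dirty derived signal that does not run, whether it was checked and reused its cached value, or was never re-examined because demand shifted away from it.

First evaluation (everything demanded from the output):
  sig1 = add(9, 7) = 16
  sig3 = headl([5, -7, -8, -2]) = 5
  sig7 = min2(5, 9) = 5
  sig10 = min2(5, 16) = 5

Propagation after the edit:
  src2 feeds no computation that the output demands — nothing is marked dirty and nothing runs.

Key observation: src2 is never demanded by the output, so the edit triggers no recomputation at all.

Marked dirty: none.
Derived signals that run: none — 0 in total.
Every dirty derived signal ran.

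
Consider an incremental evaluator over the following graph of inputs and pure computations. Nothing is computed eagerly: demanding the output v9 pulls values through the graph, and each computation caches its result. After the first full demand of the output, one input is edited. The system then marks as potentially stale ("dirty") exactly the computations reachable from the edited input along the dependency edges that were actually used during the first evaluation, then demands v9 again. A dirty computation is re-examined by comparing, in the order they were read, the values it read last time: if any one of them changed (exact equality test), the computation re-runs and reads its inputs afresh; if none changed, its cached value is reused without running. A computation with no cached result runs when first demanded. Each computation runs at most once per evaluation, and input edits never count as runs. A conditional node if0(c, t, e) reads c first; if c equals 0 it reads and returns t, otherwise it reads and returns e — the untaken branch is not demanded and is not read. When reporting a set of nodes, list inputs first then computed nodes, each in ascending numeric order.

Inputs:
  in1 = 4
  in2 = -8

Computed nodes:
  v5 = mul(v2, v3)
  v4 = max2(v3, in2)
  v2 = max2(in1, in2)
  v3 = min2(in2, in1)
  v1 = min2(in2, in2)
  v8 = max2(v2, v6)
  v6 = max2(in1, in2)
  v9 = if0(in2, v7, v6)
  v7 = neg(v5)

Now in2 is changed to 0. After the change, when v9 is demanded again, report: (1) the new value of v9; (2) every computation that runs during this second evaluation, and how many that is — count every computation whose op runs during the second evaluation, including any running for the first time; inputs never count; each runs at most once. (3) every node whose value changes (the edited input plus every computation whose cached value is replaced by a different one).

v9 now evaluates to 0.
Run set: v2, v3, v5, v7, v9 (5 run).
Changed values: in2, v9.
The important point: the flipped condition redirects demand; v6 is left stale, never re-checked.

Initial pass — values computed on the first demand:
  v6 = max2(4, -8) = 4
  v9 = if0(in2=-8 -> else branch v6) = 4

Second demand — change propagation:
  v2: newly demanded (no cache) — executes and yields 4.
  v3: newly demanded (no cache) — executes and yields 0.
  v5: newly demanded (no cache) — executes and yields 0.
  v6: dirty yet unreached — the second evaluation never asks for it.
  v7: newly demanded (no cache) — executes and yields 0.
  v9: re-runs because in2 -8->0; new result 0.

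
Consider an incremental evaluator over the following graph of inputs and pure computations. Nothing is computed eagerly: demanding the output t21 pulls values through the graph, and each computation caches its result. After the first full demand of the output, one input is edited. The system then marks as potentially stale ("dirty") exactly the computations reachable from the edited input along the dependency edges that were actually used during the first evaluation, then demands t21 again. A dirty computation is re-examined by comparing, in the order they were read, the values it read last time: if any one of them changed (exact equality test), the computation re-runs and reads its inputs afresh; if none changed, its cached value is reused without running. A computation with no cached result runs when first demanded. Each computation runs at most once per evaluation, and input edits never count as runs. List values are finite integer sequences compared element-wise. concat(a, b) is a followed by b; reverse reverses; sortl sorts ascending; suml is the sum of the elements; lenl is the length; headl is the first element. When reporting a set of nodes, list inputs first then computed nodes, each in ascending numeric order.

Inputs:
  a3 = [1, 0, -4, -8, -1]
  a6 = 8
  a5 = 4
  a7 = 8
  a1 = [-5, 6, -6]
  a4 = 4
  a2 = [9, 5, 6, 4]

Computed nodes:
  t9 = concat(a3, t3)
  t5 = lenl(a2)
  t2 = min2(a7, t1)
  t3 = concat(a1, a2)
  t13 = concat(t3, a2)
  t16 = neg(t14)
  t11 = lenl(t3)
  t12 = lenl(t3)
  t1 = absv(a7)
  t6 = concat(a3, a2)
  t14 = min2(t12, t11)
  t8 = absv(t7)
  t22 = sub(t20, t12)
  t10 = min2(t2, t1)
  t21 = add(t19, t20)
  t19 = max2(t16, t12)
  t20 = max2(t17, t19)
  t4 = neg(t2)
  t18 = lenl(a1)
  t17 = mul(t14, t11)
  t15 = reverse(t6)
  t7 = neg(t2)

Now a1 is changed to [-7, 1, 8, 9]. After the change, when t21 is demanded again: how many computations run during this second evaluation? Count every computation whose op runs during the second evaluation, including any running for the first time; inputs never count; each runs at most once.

Run set: t3, t11, t12, t14, t16, t17, t19, t20, t21 (9 run).

Initial pass — values computed on the first demand:
  t3 = concat([-5, 6, -6], [9, 5, 6, 4]) = [-5, 6, -6, 9, 5, 6, 4]
  t11 = lenl([-5, 6, -6, 9, 5, 6, 4]) = 7
  t12 = lenl([-5, 6, -6, 9, 5, 6, 4]) = 7
  t14 = min2(7, 7) = 7
  t16 = neg(7) = -7
  t17 = mul(7, 7) = 49
  t19 = max2(-7, 7) = 7
  t20 = max2(49, 7) = 49
  t21 = add(7, 49) = 56

Second demand — change propagation:
  t3: re-runs because a1 [-5, 6, -6]->[-7, 1, 8, 9]; new result [-7, 1, 8, 9, 9, 5, 6, 4].
  t11: re-runs because t3 [-5, 6, -6, 9, 5, 6, 4]->[-7, 1, 8, 9, 9, 5, 6, 4]; new result 8.
  t12: re-runs because t3 [-5, 6, -6, 9, 5, 6, 4]->[-7, 1, 8, 9, 9, 5, 6, 4]; new result 8.
  t14: re-runs because t12 7->8; t11 7->8; new result 8.
  t16: re-runs because t14 7->8; new result -8.
  t17: re-runs because t14 7->8; t11 7->8; new result 64.
  t19: re-runs because t16 -7->-8; t12 7->8; new result 8.
  t20: re-runs because t17 49->64; t19 7->8; new result 64.
  t21: re-runs because t19 7->8; t20 49->64; new result 72.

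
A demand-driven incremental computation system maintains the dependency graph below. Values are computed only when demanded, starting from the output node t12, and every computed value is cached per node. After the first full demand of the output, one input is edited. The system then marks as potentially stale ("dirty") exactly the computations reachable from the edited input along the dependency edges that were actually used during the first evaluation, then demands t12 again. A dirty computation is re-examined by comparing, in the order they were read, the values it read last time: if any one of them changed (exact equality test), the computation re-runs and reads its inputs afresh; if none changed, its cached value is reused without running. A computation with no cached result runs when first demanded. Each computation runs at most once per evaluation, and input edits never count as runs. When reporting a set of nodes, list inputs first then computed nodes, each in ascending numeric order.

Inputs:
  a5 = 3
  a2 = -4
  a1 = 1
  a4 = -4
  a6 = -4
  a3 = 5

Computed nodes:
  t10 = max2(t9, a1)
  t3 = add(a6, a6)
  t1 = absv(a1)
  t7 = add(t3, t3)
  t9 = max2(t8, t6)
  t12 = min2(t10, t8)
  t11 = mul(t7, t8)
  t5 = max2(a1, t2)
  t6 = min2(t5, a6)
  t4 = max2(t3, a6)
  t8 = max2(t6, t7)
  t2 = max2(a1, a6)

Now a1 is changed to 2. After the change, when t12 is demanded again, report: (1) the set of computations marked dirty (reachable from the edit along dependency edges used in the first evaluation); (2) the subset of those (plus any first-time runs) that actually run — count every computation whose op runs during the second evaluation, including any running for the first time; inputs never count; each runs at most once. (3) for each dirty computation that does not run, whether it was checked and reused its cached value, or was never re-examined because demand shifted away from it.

First evaluation (everything demanded from the output):
  t2 = max2(1, -4) = 1
  t3 = add(-4, -4) = -8
  t5 = max2(1, 1) = 1
  t6 = min2(1, -4) = -4
  t7 = add(-8, -8) = -16
  t8 = max2(-4, -16) = -4
  t9 = max2(-4, -4) = -4
  t10 = max2(-4, 1) = 1
  t12 = min2(1, -4) = -4

Propagation after the edit:
  t2: runs — a1 1->2; result 2.
  t5: runs — a1 1->2; t2 1->2; result 2.
  t6: runs — t5 1->2; result -4 (same value as before).
  t8: checked — values it read are unchanged (t6 unchanged, t7 unchanged); reused cached -4 without running.
  t9: checked — values it read are unchanged (t8 unchanged, t6 unchanged); reused cached -4 without running.
  t10: runs — a1 1->2; result 2.
  t12: runs — t10 1->2; result -4 (same value as before).

Key observation: the cutoff stops propagation at t8 — its inputs' values are unchanged, so it reuses its cache.

Marked dirty: t2, t5, t6, t8, t9, t10, t12.
Computations that run: t2, t5, t6, t10, t12 — 5 in total.
Checked but reused from cache: t8, t9.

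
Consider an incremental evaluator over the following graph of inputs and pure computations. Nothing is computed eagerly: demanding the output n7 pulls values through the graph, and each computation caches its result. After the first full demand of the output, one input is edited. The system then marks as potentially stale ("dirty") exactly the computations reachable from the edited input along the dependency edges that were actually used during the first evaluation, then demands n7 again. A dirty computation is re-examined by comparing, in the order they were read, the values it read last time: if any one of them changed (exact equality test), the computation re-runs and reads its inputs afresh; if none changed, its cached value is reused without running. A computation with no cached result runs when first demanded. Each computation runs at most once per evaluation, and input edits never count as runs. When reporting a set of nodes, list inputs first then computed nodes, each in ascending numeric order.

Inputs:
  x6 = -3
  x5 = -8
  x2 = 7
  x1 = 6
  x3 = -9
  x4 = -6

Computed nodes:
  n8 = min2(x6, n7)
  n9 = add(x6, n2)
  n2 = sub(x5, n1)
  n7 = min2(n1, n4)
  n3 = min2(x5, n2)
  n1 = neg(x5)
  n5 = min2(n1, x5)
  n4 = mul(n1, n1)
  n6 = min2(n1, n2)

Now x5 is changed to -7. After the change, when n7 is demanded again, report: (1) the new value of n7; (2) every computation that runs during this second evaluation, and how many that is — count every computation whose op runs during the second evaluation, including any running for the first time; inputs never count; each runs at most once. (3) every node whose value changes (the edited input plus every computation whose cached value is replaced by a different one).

n7 now evaluates to 7.
Run set: n1, n4, n7 (3 run).
Changed values: x5, n1, n4, n7.

Initial pass — values computed on the first demand:
  n1 = neg(-8) = 8
  n4 = mul(8, 8) = 64
  n7 = min2(8, 64) = 8

Second demand — change propagation:
  n1: re-runs because x5 -8->-7; new result 7.
  n4: re-runs because n1 8->7; n1 8->7; new result 49.
  n7: re-runs because n1 8->7; n4 64->49; new result 7.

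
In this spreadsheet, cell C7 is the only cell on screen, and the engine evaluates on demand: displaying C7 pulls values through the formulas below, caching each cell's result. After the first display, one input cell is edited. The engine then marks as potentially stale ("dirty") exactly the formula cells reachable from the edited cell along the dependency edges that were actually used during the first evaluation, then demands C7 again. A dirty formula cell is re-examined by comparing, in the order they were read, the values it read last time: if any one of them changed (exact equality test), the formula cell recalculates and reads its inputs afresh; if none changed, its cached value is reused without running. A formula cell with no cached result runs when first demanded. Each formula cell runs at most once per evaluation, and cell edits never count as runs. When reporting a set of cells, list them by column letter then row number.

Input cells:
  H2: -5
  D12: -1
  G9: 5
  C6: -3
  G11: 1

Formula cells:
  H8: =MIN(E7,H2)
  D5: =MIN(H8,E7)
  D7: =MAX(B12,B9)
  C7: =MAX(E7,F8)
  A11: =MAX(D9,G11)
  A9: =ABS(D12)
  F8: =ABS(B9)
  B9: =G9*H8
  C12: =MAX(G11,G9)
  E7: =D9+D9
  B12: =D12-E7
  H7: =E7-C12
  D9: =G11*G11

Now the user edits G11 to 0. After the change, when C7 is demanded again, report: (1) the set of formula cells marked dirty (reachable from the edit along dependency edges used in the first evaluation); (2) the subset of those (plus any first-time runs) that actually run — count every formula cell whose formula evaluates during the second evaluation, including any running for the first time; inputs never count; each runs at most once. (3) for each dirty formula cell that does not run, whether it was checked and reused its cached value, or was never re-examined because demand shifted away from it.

Dirty set: B9, C7, D9, E7, F8, H8.
Run set: C7, D9, E7, H8 (4 run).
Re-examined without running (cache reused): B9, F8.
The important point: at B9 every value read last time is unchanged, so the dirty flag clears without a run.

Initial pass — values computed on the first demand:
  D9 = 1 * 1 = 1
  E7 = 1 + 1 = 2
  H8 = MIN(2, -5) = -5
  B9 = 5 * -5 = -25
  F8 = ABS(-25) = 25
  C7 = MAX(2, 25) = 25

Second demand — change propagation:
  D9: re-runs because G11 1->0; G11 1->0; new result 0.
  E7: re-runs because D9 1->0; D9 1->0; new result 0.
  H8: re-runs because E7 2->0; new result -5 (unchanged).
  B9: re-examined; everything it read last time is the same (G9 unchanged, H8 unchanged) — cache -25 kept, no run.
  F8: re-examined; everything it read last time is the same (B9 unchanged) — cache 25 kept, no run.
  C7: re-runs because E7 2->0; new result 25 (unchanged).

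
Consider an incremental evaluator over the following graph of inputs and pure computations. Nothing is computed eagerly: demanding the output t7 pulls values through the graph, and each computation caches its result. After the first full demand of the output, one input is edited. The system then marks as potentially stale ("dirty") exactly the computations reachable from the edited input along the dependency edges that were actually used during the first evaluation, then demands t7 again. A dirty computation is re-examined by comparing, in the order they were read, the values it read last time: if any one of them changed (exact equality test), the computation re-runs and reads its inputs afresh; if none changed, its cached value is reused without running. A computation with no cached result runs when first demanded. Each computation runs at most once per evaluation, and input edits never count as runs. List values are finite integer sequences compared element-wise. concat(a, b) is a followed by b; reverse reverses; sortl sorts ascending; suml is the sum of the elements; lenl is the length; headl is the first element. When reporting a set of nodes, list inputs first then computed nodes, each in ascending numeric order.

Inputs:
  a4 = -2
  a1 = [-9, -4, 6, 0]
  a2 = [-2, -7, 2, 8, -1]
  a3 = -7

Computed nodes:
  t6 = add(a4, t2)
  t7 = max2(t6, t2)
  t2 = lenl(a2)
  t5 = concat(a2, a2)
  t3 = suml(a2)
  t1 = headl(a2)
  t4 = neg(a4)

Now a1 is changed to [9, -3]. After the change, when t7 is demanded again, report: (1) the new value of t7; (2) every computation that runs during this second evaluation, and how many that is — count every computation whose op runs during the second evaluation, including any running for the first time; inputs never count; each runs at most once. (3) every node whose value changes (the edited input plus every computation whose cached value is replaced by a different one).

Initial pass — values computed on the first demand:
  t2 = lenl([-2, -7, 2, 8, -1]) = 5
  t6 = add(-2, 5) = 3
  t7 = max2(3, 5) = 5

Second demand — change propagation:
  no demanded computation ever read a1, so the edit dirties nothing and nothing runs.

The important point: nothing the output needs ever reads a1, so the edit is invisible to it.

t7 now evaluates to 5.
Run set: none (0 run).
Changed values: a1.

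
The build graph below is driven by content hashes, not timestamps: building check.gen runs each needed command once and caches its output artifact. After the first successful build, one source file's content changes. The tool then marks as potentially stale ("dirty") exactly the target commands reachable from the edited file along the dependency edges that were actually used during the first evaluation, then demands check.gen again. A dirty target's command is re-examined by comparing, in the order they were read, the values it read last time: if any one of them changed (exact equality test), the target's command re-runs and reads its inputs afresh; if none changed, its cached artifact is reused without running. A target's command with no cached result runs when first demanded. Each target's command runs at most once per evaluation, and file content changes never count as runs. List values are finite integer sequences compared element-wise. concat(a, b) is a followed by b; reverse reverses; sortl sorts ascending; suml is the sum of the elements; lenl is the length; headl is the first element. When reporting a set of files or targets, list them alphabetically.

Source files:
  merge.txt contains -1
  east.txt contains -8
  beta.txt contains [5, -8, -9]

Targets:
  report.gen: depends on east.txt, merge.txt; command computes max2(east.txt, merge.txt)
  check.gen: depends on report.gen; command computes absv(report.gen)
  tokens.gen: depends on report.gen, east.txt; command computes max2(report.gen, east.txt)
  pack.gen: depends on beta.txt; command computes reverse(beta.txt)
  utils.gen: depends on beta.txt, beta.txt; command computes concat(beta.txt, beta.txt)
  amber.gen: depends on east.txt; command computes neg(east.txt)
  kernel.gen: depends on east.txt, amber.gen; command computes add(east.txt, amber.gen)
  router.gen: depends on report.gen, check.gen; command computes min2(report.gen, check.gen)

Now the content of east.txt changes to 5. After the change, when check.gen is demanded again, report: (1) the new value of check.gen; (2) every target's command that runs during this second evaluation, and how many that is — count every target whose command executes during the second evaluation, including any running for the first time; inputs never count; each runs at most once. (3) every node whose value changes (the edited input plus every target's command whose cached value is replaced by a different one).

check.gen now evaluates to 5.
Run set: check.gen, report.gen (2 run).
Changed values: check.gen, east.txt, report.gen.

Initial pass — values computed on the first demand:
  report.gen = max2(-8, -1) = -1
  check.gen = absv(-1) = 1

Second demand — change propagation:
  report.gen: re-runs because east.txt -8->5; new result 5.
  check.gen: re-runs because report.gen -1->5; new result 5.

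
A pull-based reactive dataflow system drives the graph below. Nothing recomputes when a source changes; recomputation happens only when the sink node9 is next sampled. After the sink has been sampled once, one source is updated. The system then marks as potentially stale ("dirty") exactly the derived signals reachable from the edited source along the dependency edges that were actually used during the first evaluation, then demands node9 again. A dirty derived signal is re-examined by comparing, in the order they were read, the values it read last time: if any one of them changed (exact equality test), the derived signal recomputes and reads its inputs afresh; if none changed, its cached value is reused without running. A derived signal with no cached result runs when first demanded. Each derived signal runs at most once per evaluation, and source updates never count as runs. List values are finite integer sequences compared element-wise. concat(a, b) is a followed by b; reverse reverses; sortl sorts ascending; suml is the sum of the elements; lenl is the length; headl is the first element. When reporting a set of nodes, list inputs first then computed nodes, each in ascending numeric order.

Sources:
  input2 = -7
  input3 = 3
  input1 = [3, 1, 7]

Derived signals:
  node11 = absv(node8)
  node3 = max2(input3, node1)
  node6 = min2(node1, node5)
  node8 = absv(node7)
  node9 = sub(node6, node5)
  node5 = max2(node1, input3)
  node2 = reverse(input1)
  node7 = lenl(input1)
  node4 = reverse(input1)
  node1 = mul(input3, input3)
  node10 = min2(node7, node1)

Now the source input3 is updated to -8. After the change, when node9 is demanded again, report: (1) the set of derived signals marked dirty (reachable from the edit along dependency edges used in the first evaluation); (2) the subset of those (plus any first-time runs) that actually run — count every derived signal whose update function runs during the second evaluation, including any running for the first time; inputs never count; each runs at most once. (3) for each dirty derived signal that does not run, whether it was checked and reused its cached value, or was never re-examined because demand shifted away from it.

Marked dirty: node1, node5, node6, node9.
Derived signals that run: node1, node5, node6, node9 — 4 in total.
Every dirty derived signal ran.

First evaluation (everything demanded from the output):
  node1 = mul(3, 3) = 9
  node5 = max2(9, 3) = 9
  node6 = min2(9, 9) = 9
  node9 = sub(9, 9) = 0

Propagation after the edit:
  node1: runs — input3 3->-8; input3 3->-8; result 64.
  node5: runs — node1 9->64; input3 3->-8; result 64.
  node6: runs — node1 9->64; node5 9->64; result 64.
  node9: runs — node6 9->64; node5 9->64; result 0 (same value as before).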